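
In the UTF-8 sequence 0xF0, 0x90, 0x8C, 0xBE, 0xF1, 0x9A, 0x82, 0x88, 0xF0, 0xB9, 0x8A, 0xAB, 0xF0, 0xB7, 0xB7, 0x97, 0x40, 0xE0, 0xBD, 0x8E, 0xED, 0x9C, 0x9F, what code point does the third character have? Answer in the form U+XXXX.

U+392AB

Offset 0: leading byte 0xF0 = 11110000 → 4-byte char #1 = F0 90 8C BE.
Offset 4: leading byte 0xF1 = 11110001 → 4-byte char #2 = F1 9A 82 88.
Offset 8: leading byte 0xF0 = 11110000 → 4-byte char #3 = F0 B9 8A AB.
Leading byte 0xF0 = 11110000 matches 11110xxx → 4-byte sequence.
Byte 1: 0xF0 = 11110000, payload 000 (3 bits).
Byte 2: 0xB9 = 10111001 (10xxxxxx ✓), payload 111001.
Byte 3: 0x8A = 10001010 (10xxxxxx ✓), payload 001010.
Byte 4: 0xAB = 10101011 (10xxxxxx ✓), payload 101011.
Concatenate: 000111001001010101011 = 0x392AB (21 bits → U+392AB).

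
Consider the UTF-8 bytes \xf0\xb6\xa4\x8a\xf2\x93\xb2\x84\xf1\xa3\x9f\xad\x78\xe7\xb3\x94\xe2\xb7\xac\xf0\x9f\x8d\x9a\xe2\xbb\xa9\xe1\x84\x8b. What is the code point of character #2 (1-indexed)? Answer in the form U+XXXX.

Offset 0: leading byte 0xF0 = 11110000 → 4-byte char #1 = F0 B6 A4 8A.
Offset 4: leading byte 0xF2 = 11110010 → 4-byte char #2 = F2 93 B2 84.
Leading byte 0xF2 = 11110010 matches 11110xxx → 4-byte sequence.
Byte 1: 0xF2 = 11110010, payload 010 (3 bits).
Byte 2: 0x93 = 10010011 (10xxxxxx ✓), payload 010011.
Byte 3: 0xB2 = 10110010 (10xxxxxx ✓), payload 110010.
Byte 4: 0x84 = 10000100 (10xxxxxx ✓), payload 000100.
Concatenate: 010010011110010000100 = 0x93C84 (21 bits → U+93C84).

U+93C84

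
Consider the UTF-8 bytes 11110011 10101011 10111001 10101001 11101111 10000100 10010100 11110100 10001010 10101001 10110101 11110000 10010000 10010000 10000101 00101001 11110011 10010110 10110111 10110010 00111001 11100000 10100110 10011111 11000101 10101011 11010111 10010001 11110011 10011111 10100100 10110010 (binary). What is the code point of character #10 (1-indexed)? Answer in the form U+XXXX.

Offset 0: leading byte 0xF3 = 11110011 → 4-byte char #1 = F3 AB B9 A9.
Offset 4: leading byte 0xEF = 11101111 → 3-byte char #2 = EF 84 94.
Offset 7: leading byte 0xF4 = 11110100 → 4-byte char #3 = F4 8A A9 B5.
Offset 11: leading byte 0xF0 = 11110000 → 4-byte char #4 = F0 90 90 85.
Offset 15: leading byte 0x29 = 00101001 → 1-byte char #5 = 29.
Offset 16: leading byte 0xF3 = 11110011 → 4-byte char #6 = F3 96 B7 B2.
Offset 20: leading byte 0x39 = 00111001 → 1-byte char #7 = 39.
Offset 21: leading byte 0xE0 = 11100000 → 3-byte char #8 = E0 A6 9F.
Offset 24: leading byte 0xC5 = 11000101 → 2-byte char #9 = C5 AB.
Offset 26: leading byte 0xD7 = 11010111 → 2-byte char #10 = D7 91.
Leading byte 0xD7 = 11010111 matches 110xxxxx → 2-byte sequence.
Byte 1: 0xD7 = 11010111, payload 10111 (5 bits).
Byte 2: 0x91 = 10010001 (10xxxxxx ✓), payload 010001.
Concatenate: 10111010001 = 0x5D1 (11 bits → U+05D1).

U+05D1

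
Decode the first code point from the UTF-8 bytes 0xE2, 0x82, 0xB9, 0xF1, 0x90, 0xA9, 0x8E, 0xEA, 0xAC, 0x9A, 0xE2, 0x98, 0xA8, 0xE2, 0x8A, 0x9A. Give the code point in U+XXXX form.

Offset 0: leading byte 0xE2 = 11100010 → 3-byte char #1 = E2 82 B9.
Leading byte 0xE2 = 11100010 matches 1110xxxx → 3-byte sequence.
Byte 1: 0xE2 = 11100010, payload 0010 (4 bits).
Byte 2: 0x82 = 10000010 (10xxxxxx ✓), payload 000010.
Byte 3: 0xB9 = 10111001 (10xxxxxx ✓), payload 111001.
Concatenate: 0010000010111001 = 0x20B9 (16 bits → U+20B9).

U+20B9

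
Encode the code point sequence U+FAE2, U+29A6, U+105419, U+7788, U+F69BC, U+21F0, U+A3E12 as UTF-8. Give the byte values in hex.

U+FAE2: 3-byte form → EF AB A2.
U+29A6: 3-byte form → E2 A6 A6.
U+105419: 4-byte form → F4 85 90 99.
U+7788: 3-byte form → E7 9E 88.
U+F69BC: 4-byte form → F3 B6 A6 BC.
U+21F0: 3-byte form → E2 87 B0.
U+A3E12: 4-byte form → F2 A3 B8 92.
Concatenated (24 bytes): EF AB A2 E2 A6 A6 F4 85 90 99 E7 9E 88 F3 B6 A6 BC E2 87 B0 F2 A3 B8 92.

EF AB A2 E2 A6 A6 F4 85 90 99 E7 9E 88 F3 B6 A6 BC E2 87 B0 F2 A3 B8 92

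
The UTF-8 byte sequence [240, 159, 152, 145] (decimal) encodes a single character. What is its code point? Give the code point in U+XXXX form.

Leading byte 0xF0 = 11110000 matches 11110xxx → 4-byte sequence.
Byte 1: 0xF0 = 11110000, payload 000 (3 bits).
Byte 2: 0x9F = 10011111 (10xxxxxx ✓), payload 011111.
Byte 3: 0x98 = 10011000 (10xxxxxx ✓), payload 011000.
Byte 4: 0x91 = 10010001 (10xxxxxx ✓), payload 010001.
Concatenate: 000011111011000010001 = 0x1F611 (21 bits → U+1F611).

U+1F611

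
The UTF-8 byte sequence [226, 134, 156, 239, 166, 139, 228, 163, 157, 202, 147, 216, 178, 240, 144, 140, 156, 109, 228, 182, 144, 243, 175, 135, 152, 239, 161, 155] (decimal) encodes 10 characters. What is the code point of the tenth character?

U+F85B

Offset 0: leading byte 0xE2 = 11100010 → 3-byte char #1 = E2 86 9C.
Offset 3: leading byte 0xEF = 11101111 → 3-byte char #2 = EF A6 8B.
Offset 6: leading byte 0xE4 = 11100100 → 3-byte char #3 = E4 A3 9D.
Offset 9: leading byte 0xCA = 11001010 → 2-byte char #4 = CA 93.
Offset 11: leading byte 0xD8 = 11011000 → 2-byte char #5 = D8 B2.
Offset 13: leading byte 0xF0 = 11110000 → 4-byte char #6 = F0 90 8C 9C.
Offset 17: leading byte 0x6D = 01101101 → 1-byte char #7 = 6D.
Offset 18: leading byte 0xE4 = 11100100 → 3-byte char #8 = E4 B6 90.
Offset 21: leading byte 0xF3 = 11110011 → 4-byte char #9 = F3 AF 87 98.
Offset 25: leading byte 0xEF = 11101111 → 3-byte char #10 = EF A1 9B.
Leading byte 0xEF = 11101111 matches 1110xxxx → 3-byte sequence.
Byte 1: 0xEF = 11101111, payload 1111 (4 bits).
Byte 2: 0xA1 = 10100001 (10xxxxxx ✓), payload 100001.
Byte 3: 0x9B = 10011011 (10xxxxxx ✓), payload 011011.
Concatenate: 1111100001011011 = 0xF85B (16 bits → U+F85B).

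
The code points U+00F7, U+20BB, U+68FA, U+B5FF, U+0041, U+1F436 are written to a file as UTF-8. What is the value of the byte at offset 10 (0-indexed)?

U+00F7 → 2-byte form C3 B7 at offsets 0–1.
U+20BB → 3-byte form E2 82 BB at offsets 2–4.
U+68FA → 3-byte form E6 A3 BA at offsets 5–7.
U+B5FF → 3-byte form EB 97 BF at offsets 8–10.
Offset 10 falls in char 4's range; it's byte 3 of EB 97 BF = 0xBF.

0xBF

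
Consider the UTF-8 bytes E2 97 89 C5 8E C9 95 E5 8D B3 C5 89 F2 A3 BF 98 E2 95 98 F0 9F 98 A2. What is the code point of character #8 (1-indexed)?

Offset 0: leading byte 0xE2 = 11100010 → 3-byte char #1 = E2 97 89.
Offset 3: leading byte 0xC5 = 11000101 → 2-byte char #2 = C5 8E.
Offset 5: leading byte 0xC9 = 11001001 → 2-byte char #3 = C9 95.
Offset 7: leading byte 0xE5 = 11100101 → 3-byte char #4 = E5 8D B3.
Offset 10: leading byte 0xC5 = 11000101 → 2-byte char #5 = C5 89.
Offset 12: leading byte 0xF2 = 11110010 → 4-byte char #6 = F2 A3 BF 98.
Offset 16: leading byte 0xE2 = 11100010 → 3-byte char #7 = E2 95 98.
Offset 19: leading byte 0xF0 = 11110000 → 4-byte char #8 = F0 9F 98 A2.
Leading byte 0xF0 = 11110000 matches 11110xxx → 4-byte sequence.
Byte 1: 0xF0 = 11110000, payload 000 (3 bits).
Byte 2: 0x9F = 10011111 (10xxxxxx ✓), payload 011111.
Byte 3: 0x98 = 10011000 (10xxxxxx ✓), payload 011000.
Byte 4: 0xA2 = 10100010 (10xxxxxx ✓), payload 100010.
Concatenate: 000011111011000100010 = 0x1F622 (21 bits → U+1F622).

U+1F622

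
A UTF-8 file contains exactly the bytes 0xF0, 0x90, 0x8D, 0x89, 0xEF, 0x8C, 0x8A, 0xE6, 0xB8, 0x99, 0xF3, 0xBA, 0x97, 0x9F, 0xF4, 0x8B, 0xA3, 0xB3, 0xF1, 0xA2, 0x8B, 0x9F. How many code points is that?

Byte at offset 0: 0xF0 = 11110000 → 4-byte char (#1). Advance 4.
Byte at offset 4: 0xEF = 11101111 → 3-byte char (#2). Advance 3.
Byte at offset 7: 0xE6 = 11100110 → 3-byte char (#3). Advance 3.
Byte at offset 10: 0xF3 = 11110011 → 4-byte char (#4). Advance 4.
Byte at offset 14: 0xF4 = 11110100 → 4-byte char (#5). Advance 4.
Byte at offset 18: 0xF1 = 11110001 → 4-byte char (#6). Advance 4.
Reached end at offset 22 after 6 code points.

6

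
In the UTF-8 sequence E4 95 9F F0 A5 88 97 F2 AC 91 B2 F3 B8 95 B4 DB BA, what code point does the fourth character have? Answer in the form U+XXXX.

Offset 0: leading byte 0xE4 = 11100100 → 3-byte char #1 = E4 95 9F.
Offset 3: leading byte 0xF0 = 11110000 → 4-byte char #2 = F0 A5 88 97.
Offset 7: leading byte 0xF2 = 11110010 → 4-byte char #3 = F2 AC 91 B2.
Offset 11: leading byte 0xF3 = 11110011 → 4-byte char #4 = F3 B8 95 B4.
Leading byte 0xF3 = 11110011 matches 11110xxx → 4-byte sequence.
Byte 1: 0xF3 = 11110011, payload 011 (3 bits).
Byte 2: 0xB8 = 10111000 (10xxxxxx ✓), payload 111000.
Byte 3: 0x95 = 10010101 (10xxxxxx ✓), payload 010101.
Byte 4: 0xB4 = 10110100 (10xxxxxx ✓), payload 110100.
Concatenate: 011111000010101110100 = 0xF8574 (21 bits → U+F8574).

U+F8574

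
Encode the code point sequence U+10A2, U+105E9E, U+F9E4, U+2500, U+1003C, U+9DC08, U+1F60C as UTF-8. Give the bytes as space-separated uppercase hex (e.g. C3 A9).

E1 82 A2 F4 85 BA 9E EF A7 A4 E2 94 80 F0 90 80 BC F2 9D B0 88 F0 9F 98 8C

U+10A2: 3-byte form → E1 82 A2.
U+105E9E: 4-byte form → F4 85 BA 9E.
U+F9E4: 3-byte form → EF A7 A4.
U+2500: 3-byte form → E2 94 80.
U+1003C: 4-byte form → F0 90 80 BC.
U+9DC08: 4-byte form → F2 9D B0 88.
U+1F60C: 4-byte form → F0 9F 98 8C.
Concatenated (25 bytes): E1 82 A2 F4 85 BA 9E EF A7 A4 E2 94 80 F0 90 80 BC F2 9D B0 88 F0 9F 98 8C.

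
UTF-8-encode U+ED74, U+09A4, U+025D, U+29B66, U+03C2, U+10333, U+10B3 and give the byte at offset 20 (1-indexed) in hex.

1-indexed offset 20 is 0-indexed offset 19.
U+ED74 → 3-byte form EE B5 B4 at offsets 0–2.
U+09A4 → 3-byte form E0 A6 A4 at offsets 3–5.
U+025D → 2-byte form C9 9D at offsets 6–7.
U+29B66 → 4-byte form F0 A9 AD A6 at offsets 8–11.
U+03C2 → 2-byte form CF 82 at offsets 12–13.
U+10333 → 4-byte form F0 90 8C B3 at offsets 14–17.
U+10B3 → 3-byte form E1 82 B3 at offsets 18–20.
Offset 19 falls in char 7's range; it's byte 2 of E1 82 B3 = 0x82.

0x82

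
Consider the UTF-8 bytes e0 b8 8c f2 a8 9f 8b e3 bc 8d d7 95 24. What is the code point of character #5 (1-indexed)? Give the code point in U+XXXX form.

Offset 0: leading byte 0xE0 = 11100000 → 3-byte char #1 = E0 B8 8C.
Offset 3: leading byte 0xF2 = 11110010 → 4-byte char #2 = F2 A8 9F 8B.
Offset 7: leading byte 0xE3 = 11100011 → 3-byte char #3 = E3 BC 8D.
Offset 10: leading byte 0xD7 = 11010111 → 2-byte char #4 = D7 95.
Offset 12: leading byte 0x24 = 00100100 → 1-byte char #5 = 24.
Leading byte 0x24 = 00100100 matches 0xxxxxxx → 1-byte sequence.
Byte 1: 0x24 = 00100100, payload 0100100 (7 bits).
Concatenate: 0100100 = 0x24 (7 bits → U+0024).

U+0024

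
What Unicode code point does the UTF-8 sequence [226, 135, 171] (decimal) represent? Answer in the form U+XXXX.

U+21EB

Leading byte 0xE2 = 11100010 matches 1110xxxx → 3-byte sequence.
Byte 1: 0xE2 = 11100010, payload 0010 (4 bits).
Byte 2: 0x87 = 10000111 (10xxxxxx ✓), payload 000111.
Byte 3: 0xAB = 10101011 (10xxxxxx ✓), payload 101011.
Concatenate: 0010000111101011 = 0x21EB (16 bits → U+21EB).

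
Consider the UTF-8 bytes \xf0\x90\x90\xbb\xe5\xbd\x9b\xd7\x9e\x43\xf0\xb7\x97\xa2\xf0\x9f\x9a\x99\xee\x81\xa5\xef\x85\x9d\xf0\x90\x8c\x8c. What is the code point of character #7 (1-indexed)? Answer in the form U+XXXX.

U+E065

Offset 0: leading byte 0xF0 = 11110000 → 4-byte char #1 = F0 90 90 BB.
Offset 4: leading byte 0xE5 = 11100101 → 3-byte char #2 = E5 BD 9B.
Offset 7: leading byte 0xD7 = 11010111 → 2-byte char #3 = D7 9E.
Offset 9: leading byte 0x43 = 01000011 → 1-byte char #4 = 43.
Offset 10: leading byte 0xF0 = 11110000 → 4-byte char #5 = F0 B7 97 A2.
Offset 14: leading byte 0xF0 = 11110000 → 4-byte char #6 = F0 9F 9A 99.
Offset 18: leading byte 0xEE = 11101110 → 3-byte char #7 = EE 81 A5.
Leading byte 0xEE = 11101110 matches 1110xxxx → 3-byte sequence.
Byte 1: 0xEE = 11101110, payload 1110 (4 bits).
Byte 2: 0x81 = 10000001 (10xxxxxx ✓), payload 000001.
Byte 3: 0xA5 = 10100101 (10xxxxxx ✓), payload 100101.
Concatenate: 1110000001100101 = 0xE065 (16 bits → U+E065).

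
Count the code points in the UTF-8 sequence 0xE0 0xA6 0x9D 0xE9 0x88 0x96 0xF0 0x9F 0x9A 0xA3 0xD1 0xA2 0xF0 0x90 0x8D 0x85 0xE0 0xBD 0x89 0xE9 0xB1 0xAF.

Byte at offset 0: 0xE0 = 11100000 → 3-byte char (#1). Advance 3.
Byte at offset 3: 0xE9 = 11101001 → 3-byte char (#2). Advance 3.
Byte at offset 6: 0xF0 = 11110000 → 4-byte char (#3). Advance 4.
Byte at offset 10: 0xD1 = 11010001 → 2-byte char (#4). Advance 2.
Byte at offset 12: 0xF0 = 11110000 → 4-byte char (#5). Advance 4.
Byte at offset 16: 0xE0 = 11100000 → 3-byte char (#6). Advance 3.
Byte at offset 19: 0xE9 = 11101001 → 3-byte char (#7). Advance 3.
Reached end at offset 22 after 7 code points.

7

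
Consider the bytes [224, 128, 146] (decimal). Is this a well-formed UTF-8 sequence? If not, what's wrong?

Leading byte 0xE0 = 11100000 → 3-byte form.
Continuation bytes all match 10xxxxxx. Payload decodes to 0x12.
But 0x12 < 0x800, the minimum for a 3-byte sequence — this is an overlong encoding.

invalid (overlong encoding)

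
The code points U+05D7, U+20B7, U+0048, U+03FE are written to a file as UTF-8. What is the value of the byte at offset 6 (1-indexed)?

1-indexed offset 6 is 0-indexed offset 5.
U+05D7 → 2-byte form D7 97 at offsets 0–1.
U+20B7 → 3-byte form E2 82 B7 at offsets 2–4.
U+0048 → 1-byte form 48 at offsets 5–5.
Offset 5 falls in char 3's range; it's byte 1 of 48 = 0x48.

0x48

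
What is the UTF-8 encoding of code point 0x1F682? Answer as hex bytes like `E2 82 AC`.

U+1F682 = 0x1F682 = 128642 decimal. In range U+10000–U+10FFFF → 4-byte form: 11110xxx 10xxxxxx 10xxxxxx 10xxxxxx.
Binary (21 bits): 000011111011010000010.
Split 3+6+6+6: 000 | 011111 | 011010 | 000010.
Byte 1: 11110000 = 0xF0.
Byte 2: 10011111 = 0x9F.
Byte 3: 10011010 = 0x9A.
Byte 4: 10000010 = 0x82.

F0 9F 9A 82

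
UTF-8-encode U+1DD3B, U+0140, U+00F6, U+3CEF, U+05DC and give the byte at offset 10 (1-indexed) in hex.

0xB3

1-indexed offset 10 is 0-indexed offset 9.
U+1DD3B → 4-byte form F0 9D B4 BB at offsets 0–3.
U+0140 → 2-byte form C5 80 at offsets 4–5.
U+00F6 → 2-byte form C3 B6 at offsets 6–7.
U+3CEF → 3-byte form E3 B3 AF at offsets 8–10.
Offset 9 falls in char 4's range; it's byte 2 of E3 B3 AF = 0xB3.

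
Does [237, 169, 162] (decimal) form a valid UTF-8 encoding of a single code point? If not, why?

Structurally a 3-byte sequence; payload = 0xDA62.
But 0xDA62 is in U+D800–U+DFFF, the surrogate range. Surrogates are not Unicode scalar values and are forbidden in UTF-8.

invalid (encodes a surrogate (U+D800–U+DFFF))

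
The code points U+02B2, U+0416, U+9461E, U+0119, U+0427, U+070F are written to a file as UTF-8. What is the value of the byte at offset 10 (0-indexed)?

0xD0

U+02B2 → 2-byte form CA B2 at offsets 0–1.
U+0416 → 2-byte form D0 96 at offsets 2–3.
U+9461E → 4-byte form F2 94 98 9E at offsets 4–7.
U+0119 → 2-byte form C4 99 at offsets 8–9.
U+0427 → 2-byte form D0 A7 at offsets 10–11.
Offset 10 falls in char 5's range; it's byte 1 of D0 A7 = 0xD0.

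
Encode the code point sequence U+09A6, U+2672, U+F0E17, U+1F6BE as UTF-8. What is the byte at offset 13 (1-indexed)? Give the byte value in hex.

0x9A

1-indexed offset 13 is 0-indexed offset 12.
U+09A6 → 3-byte form E0 A6 A6 at offsets 0–2.
U+2672 → 3-byte form E2 99 B2 at offsets 3–5.
U+F0E17 → 4-byte form F3 B0 B8 97 at offsets 6–9.
U+1F6BE → 4-byte form F0 9F 9A BE at offsets 10–13.
Offset 12 falls in char 4's range; it's byte 3 of F0 9F 9A BE = 0x9A.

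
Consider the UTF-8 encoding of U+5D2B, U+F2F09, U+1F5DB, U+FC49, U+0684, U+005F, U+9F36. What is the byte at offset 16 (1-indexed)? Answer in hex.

0x84

1-indexed offset 16 is 0-indexed offset 15.
U+5D2B → 3-byte form E5 B4 AB at offsets 0–2.
U+F2F09 → 4-byte form F3 B2 BC 89 at offsets 3–6.
U+1F5DB → 4-byte form F0 9F 97 9B at offsets 7–10.
U+FC49 → 3-byte form EF B1 89 at offsets 11–13.
U+0684 → 2-byte form DA 84 at offsets 14–15.
Offset 15 falls in char 5's range; it's byte 2 of DA 84 = 0x84.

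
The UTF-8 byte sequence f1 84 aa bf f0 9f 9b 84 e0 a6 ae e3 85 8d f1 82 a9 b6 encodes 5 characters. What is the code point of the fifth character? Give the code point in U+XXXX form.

Offset 0: leading byte 0xF1 = 11110001 → 4-byte char #1 = F1 84 AA BF.
Offset 4: leading byte 0xF0 = 11110000 → 4-byte char #2 = F0 9F 9B 84.
Offset 8: leading byte 0xE0 = 11100000 → 3-byte char #3 = E0 A6 AE.
Offset 11: leading byte 0xE3 = 11100011 → 3-byte char #4 = E3 85 8D.
Offset 14: leading byte 0xF1 = 11110001 → 4-byte char #5 = F1 82 A9 B6.
Leading byte 0xF1 = 11110001 matches 11110xxx → 4-byte sequence.
Byte 1: 0xF1 = 11110001, payload 001 (3 bits).
Byte 2: 0x82 = 10000010 (10xxxxxx ✓), payload 000010.
Byte 3: 0xA9 = 10101001 (10xxxxxx ✓), payload 101001.
Byte 4: 0xB6 = 10110110 (10xxxxxx ✓), payload 110110.
Concatenate: 001000010101001110110 = 0x42A76 (21 bits → U+42A76).

U+42A76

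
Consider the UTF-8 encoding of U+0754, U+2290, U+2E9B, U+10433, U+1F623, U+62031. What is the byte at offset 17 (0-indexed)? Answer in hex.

U+0754 → 2-byte form DD 94 at offsets 0–1.
U+2290 → 3-byte form E2 8A 90 at offsets 2–4.
U+2E9B → 3-byte form E2 BA 9B at offsets 5–7.
U+10433 → 4-byte form F0 90 90 B3 at offsets 8–11.
U+1F623 → 4-byte form F0 9F 98 A3 at offsets 12–15.
U+62031 → 4-byte form F1 A2 80 B1 at offsets 16–19.
Offset 17 falls in char 6's range; it's byte 2 of F1 A2 80 B1 = 0xA2.

0xA2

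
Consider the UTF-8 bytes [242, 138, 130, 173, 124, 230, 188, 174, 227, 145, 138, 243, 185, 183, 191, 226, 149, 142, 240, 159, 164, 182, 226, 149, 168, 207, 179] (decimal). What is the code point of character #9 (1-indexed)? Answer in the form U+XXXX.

U+03F3

Offset 0: leading byte 0xF2 = 11110010 → 4-byte char #1 = F2 8A 82 AD.
Offset 4: leading byte 0x7C = 01111100 → 1-byte char #2 = 7C.
Offset 5: leading byte 0xE6 = 11100110 → 3-byte char #3 = E6 BC AE.
Offset 8: leading byte 0xE3 = 11100011 → 3-byte char #4 = E3 91 8A.
Offset 11: leading byte 0xF3 = 11110011 → 4-byte char #5 = F3 B9 B7 BF.
Offset 15: leading byte 0xE2 = 11100010 → 3-byte char #6 = E2 95 8E.
Offset 18: leading byte 0xF0 = 11110000 → 4-byte char #7 = F0 9F A4 B6.
Offset 22: leading byte 0xE2 = 11100010 → 3-byte char #8 = E2 95 A8.
Offset 25: leading byte 0xCF = 11001111 → 2-byte char #9 = CF B3.
Leading byte 0xCF = 11001111 matches 110xxxxx → 2-byte sequence.
Byte 1: 0xCF = 11001111, payload 01111 (5 bits).
Byte 2: 0xB3 = 10110011 (10xxxxxx ✓), payload 110011.
Concatenate: 01111110011 = 0x3F3 (11 bits → U+03F3).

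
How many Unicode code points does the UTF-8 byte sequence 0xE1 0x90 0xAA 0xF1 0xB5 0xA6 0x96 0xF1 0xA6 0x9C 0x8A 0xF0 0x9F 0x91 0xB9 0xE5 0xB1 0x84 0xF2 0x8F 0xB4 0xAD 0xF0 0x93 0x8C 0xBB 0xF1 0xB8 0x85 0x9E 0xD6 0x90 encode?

Byte at offset 0: 0xE1 = 11100001 → 3-byte char (#1). Advance 3.
Byte at offset 3: 0xF1 = 11110001 → 4-byte char (#2). Advance 4.
Byte at offset 7: 0xF1 = 11110001 → 4-byte char (#3). Advance 4.
Byte at offset 11: 0xF0 = 11110000 → 4-byte char (#4). Advance 4.
Byte at offset 15: 0xE5 = 11100101 → 3-byte char (#5). Advance 3.
Byte at offset 18: 0xF2 = 11110010 → 4-byte char (#6). Advance 4.
Byte at offset 22: 0xF0 = 11110000 → 4-byte char (#7). Advance 4.
Byte at offset 26: 0xF1 = 11110001 → 4-byte char (#8). Advance 4.
Byte at offset 30: 0xD6 = 11010110 → 2-byte char (#9). Advance 2.
Reached end at offset 32 after 9 code points.

9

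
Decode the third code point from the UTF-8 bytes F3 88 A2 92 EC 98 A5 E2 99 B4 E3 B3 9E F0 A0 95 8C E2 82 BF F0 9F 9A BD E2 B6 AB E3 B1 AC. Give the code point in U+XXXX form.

U+2674

Offset 0: leading byte 0xF3 = 11110011 → 4-byte char #1 = F3 88 A2 92.
Offset 4: leading byte 0xEC = 11101100 → 3-byte char #2 = EC 98 A5.
Offset 7: leading byte 0xE2 = 11100010 → 3-byte char #3 = E2 99 B4.
Leading byte 0xE2 = 11100010 matches 1110xxxx → 3-byte sequence.
Byte 1: 0xE2 = 11100010, payload 0010 (4 bits).
Byte 2: 0x99 = 10011001 (10xxxxxx ✓), payload 011001.
Byte 3: 0xB4 = 10110100 (10xxxxxx ✓), payload 110100.
Concatenate: 0010011001110100 = 0x2674 (16 bits → U+2674).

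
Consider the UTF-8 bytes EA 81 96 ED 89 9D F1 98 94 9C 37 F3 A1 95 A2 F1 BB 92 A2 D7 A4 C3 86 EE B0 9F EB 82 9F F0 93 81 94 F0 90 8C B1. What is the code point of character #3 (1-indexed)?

U+5851C

Offset 0: leading byte 0xEA = 11101010 → 3-byte char #1 = EA 81 96.
Offset 3: leading byte 0xED = 11101101 → 3-byte char #2 = ED 89 9D.
Offset 6: leading byte 0xF1 = 11110001 → 4-byte char #3 = F1 98 94 9C.
Leading byte 0xF1 = 11110001 matches 11110xxx → 4-byte sequence.
Byte 1: 0xF1 = 11110001, payload 001 (3 bits).
Byte 2: 0x98 = 10011000 (10xxxxxx ✓), payload 011000.
Byte 3: 0x94 = 10010100 (10xxxxxx ✓), payload 010100.
Byte 4: 0x9C = 10011100 (10xxxxxx ✓), payload 011100.
Concatenate: 001011000010100011100 = 0x5851C (21 bits → U+5851C).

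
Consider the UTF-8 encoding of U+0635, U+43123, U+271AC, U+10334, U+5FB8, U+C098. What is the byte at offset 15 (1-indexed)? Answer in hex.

0xE5

1-indexed offset 15 is 0-indexed offset 14.
U+0635 → 2-byte form D8 B5 at offsets 0–1.
U+43123 → 4-byte form F1 83 84 A3 at offsets 2–5.
U+271AC → 4-byte form F0 A7 86 AC at offsets 6–9.
U+10334 → 4-byte form F0 90 8C B4 at offsets 10–13.
U+5FB8 → 3-byte form E5 BE B8 at offsets 14–16.
Offset 14 falls in char 5's range; it's byte 1 of E5 BE B8 = 0xE5.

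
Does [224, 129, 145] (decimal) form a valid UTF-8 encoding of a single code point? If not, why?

Leading byte 0xE0 = 11100000 → 3-byte form.
Continuation bytes all match 10xxxxxx. Payload decodes to 0x51.
But 0x51 < 0x800, the minimum for a 3-byte sequence — this is an overlong encoding.

invalid (overlong encoding)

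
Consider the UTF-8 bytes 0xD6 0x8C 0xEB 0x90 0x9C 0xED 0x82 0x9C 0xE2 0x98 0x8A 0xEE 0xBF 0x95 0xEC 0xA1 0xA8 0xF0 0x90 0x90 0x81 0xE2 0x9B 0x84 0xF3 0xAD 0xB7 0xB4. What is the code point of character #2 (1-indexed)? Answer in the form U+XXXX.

U+B41C

Offset 0: leading byte 0xD6 = 11010110 → 2-byte char #1 = D6 8C.
Offset 2: leading byte 0xEB = 11101011 → 3-byte char #2 = EB 90 9C.
Leading byte 0xEB = 11101011 matches 1110xxxx → 3-byte sequence.
Byte 1: 0xEB = 11101011, payload 1011 (4 bits).
Byte 2: 0x90 = 10010000 (10xxxxxx ✓), payload 010000.
Byte 3: 0x9C = 10011100 (10xxxxxx ✓), payload 011100.
Concatenate: 1011010000011100 = 0xB41C (16 bits → U+B41C).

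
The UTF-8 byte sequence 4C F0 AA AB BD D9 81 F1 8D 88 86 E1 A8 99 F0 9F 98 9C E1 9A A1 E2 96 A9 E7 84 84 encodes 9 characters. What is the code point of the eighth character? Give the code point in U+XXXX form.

U+25A9

Offset 0: leading byte 0x4C = 01001100 → 1-byte char #1 = 4C.
Offset 1: leading byte 0xF0 = 11110000 → 4-byte char #2 = F0 AA AB BD.
Offset 5: leading byte 0xD9 = 11011001 → 2-byte char #3 = D9 81.
Offset 7: leading byte 0xF1 = 11110001 → 4-byte char #4 = F1 8D 88 86.
Offset 11: leading byte 0xE1 = 11100001 → 3-byte char #5 = E1 A8 99.
Offset 14: leading byte 0xF0 = 11110000 → 4-byte char #6 = F0 9F 98 9C.
Offset 18: leading byte 0xE1 = 11100001 → 3-byte char #7 = E1 9A A1.
Offset 21: leading byte 0xE2 = 11100010 → 3-byte char #8 = E2 96 A9.
Leading byte 0xE2 = 11100010 matches 1110xxxx → 3-byte sequence.
Byte 1: 0xE2 = 11100010, payload 0010 (4 bits).
Byte 2: 0x96 = 10010110 (10xxxxxx ✓), payload 010110.
Byte 3: 0xA9 = 10101001 (10xxxxxx ✓), payload 101001.
Concatenate: 0010010110101001 = 0x25A9 (16 bits → U+25A9).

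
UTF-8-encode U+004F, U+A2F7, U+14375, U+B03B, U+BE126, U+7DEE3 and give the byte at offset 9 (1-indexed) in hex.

0xEB

1-indexed offset 9 is 0-indexed offset 8.
U+004F → 1-byte form 4F at offsets 0–0.
U+A2F7 → 3-byte form EA 8B B7 at offsets 1–3.
U+14375 → 4-byte form F0 94 8D B5 at offsets 4–7.
U+B03B → 3-byte form EB 80 BB at offsets 8–10.
Offset 8 falls in char 4's range; it's byte 1 of EB 80 BB = 0xEB.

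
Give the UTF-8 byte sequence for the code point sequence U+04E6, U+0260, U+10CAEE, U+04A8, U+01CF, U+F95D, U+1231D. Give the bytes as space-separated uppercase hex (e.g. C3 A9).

U+04E6: 2-byte form → D3 A6.
U+0260: 2-byte form → C9 A0.
U+10CAEE: 4-byte form → F4 8C AB AE.
U+04A8: 2-byte form → D2 A8.
U+01CF: 2-byte form → C7 8F.
U+F95D: 3-byte form → EF A5 9D.
U+1231D: 4-byte form → F0 92 8C 9D.
Concatenated (19 bytes): D3 A6 C9 A0 F4 8C AB AE D2 A8 C7 8F EF A5 9D F0 92 8C 9D.

D3 A6 C9 A0 F4 8C AB AE D2 A8 C7 8F EF A5 9D F0 92 8C 9D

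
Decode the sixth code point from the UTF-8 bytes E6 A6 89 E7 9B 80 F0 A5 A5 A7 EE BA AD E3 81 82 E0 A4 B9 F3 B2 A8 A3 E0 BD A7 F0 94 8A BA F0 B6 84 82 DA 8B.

U+0939

Offset 0: leading byte 0xE6 = 11100110 → 3-byte char #1 = E6 A6 89.
Offset 3: leading byte 0xE7 = 11100111 → 3-byte char #2 = E7 9B 80.
Offset 6: leading byte 0xF0 = 11110000 → 4-byte char #3 = F0 A5 A5 A7.
Offset 10: leading byte 0xEE = 11101110 → 3-byte char #4 = EE BA AD.
Offset 13: leading byte 0xE3 = 11100011 → 3-byte char #5 = E3 81 82.
Offset 16: leading byte 0xE0 = 11100000 → 3-byte char #6 = E0 A4 B9.
Leading byte 0xE0 = 11100000 matches 1110xxxx → 3-byte sequence.
Byte 1: 0xE0 = 11100000, payload 0000 (4 bits).
Byte 2: 0xA4 = 10100100 (10xxxxxx ✓), payload 100100.
Byte 3: 0xB9 = 10111001 (10xxxxxx ✓), payload 111001.
Concatenate: 0000100100111001 = 0x939 (16 bits → U+0939).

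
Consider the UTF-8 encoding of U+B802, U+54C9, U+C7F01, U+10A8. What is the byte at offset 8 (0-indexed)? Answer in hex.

U+B802 → 3-byte form EB A0 82 at offsets 0–2.
U+54C9 → 3-byte form E5 93 89 at offsets 3–5.
U+C7F01 → 4-byte form F3 87 BC 81 at offsets 6–9.
Offset 8 falls in char 3's range; it's byte 3 of F3 87 BC 81 = 0xBC.

0xBC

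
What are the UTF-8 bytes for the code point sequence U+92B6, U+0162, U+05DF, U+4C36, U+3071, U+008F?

E9 8A B6 C5 A2 D7 9F E4 B0 B6 E3 81 B1 C2 8F

U+92B6: 3-byte form → E9 8A B6.
U+0162: 2-byte form → C5 A2.
U+05DF: 2-byte form → D7 9F.
U+4C36: 3-byte form → E4 B0 B6.
U+3071: 3-byte form → E3 81 B1.
U+008F: 2-byte form → C2 8F.
Concatenated (15 bytes): E9 8A B6 C5 A2 D7 9F E4 B0 B6 E3 81 B1 C2 8F.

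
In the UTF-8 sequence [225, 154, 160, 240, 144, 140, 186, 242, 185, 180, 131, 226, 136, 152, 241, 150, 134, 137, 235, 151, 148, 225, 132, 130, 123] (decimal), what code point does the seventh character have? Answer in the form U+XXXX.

U+1102

Offset 0: leading byte 0xE1 = 11100001 → 3-byte char #1 = E1 9A A0.
Offset 3: leading byte 0xF0 = 11110000 → 4-byte char #2 = F0 90 8C BA.
Offset 7: leading byte 0xF2 = 11110010 → 4-byte char #3 = F2 B9 B4 83.
Offset 11: leading byte 0xE2 = 11100010 → 3-byte char #4 = E2 88 98.
Offset 14: leading byte 0xF1 = 11110001 → 4-byte char #5 = F1 96 86 89.
Offset 18: leading byte 0xEB = 11101011 → 3-byte char #6 = EB 97 94.
Offset 21: leading byte 0xE1 = 11100001 → 3-byte char #7 = E1 84 82.
Leading byte 0xE1 = 11100001 matches 1110xxxx → 3-byte sequence.
Byte 1: 0xE1 = 11100001, payload 0001 (4 bits).
Byte 2: 0x84 = 10000100 (10xxxxxx ✓), payload 000100.
Byte 3: 0x82 = 10000010 (10xxxxxx ✓), payload 000010.
Concatenate: 0001000100000010 = 0x1102 (16 bits → U+1102).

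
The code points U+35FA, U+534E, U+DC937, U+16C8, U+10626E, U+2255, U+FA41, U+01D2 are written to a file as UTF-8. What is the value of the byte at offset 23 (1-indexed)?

1-indexed offset 23 is 0-indexed offset 22.
U+35FA → 3-byte form E3 97 BA at offsets 0–2.
U+534E → 3-byte form E5 8D 8E at offsets 3–5.
U+DC937 → 4-byte form F3 9C A4 B7 at offsets 6–9.
U+16C8 → 3-byte form E1 9B 88 at offsets 10–12.
U+10626E → 4-byte form F4 86 89 AE at offsets 13–16.
U+2255 → 3-byte form E2 89 95 at offsets 17–19.
U+FA41 → 3-byte form EF A9 81 at offsets 20–22.
Offset 22 falls in char 7's range; it's byte 3 of EF A9 81 = 0x81.

0x81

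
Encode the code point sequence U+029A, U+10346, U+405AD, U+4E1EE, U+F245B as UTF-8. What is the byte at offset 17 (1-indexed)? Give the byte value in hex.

0x91

1-indexed offset 17 is 0-indexed offset 16.
U+029A → 2-byte form CA 9A at offsets 0–1.
U+10346 → 4-byte form F0 90 8D 86 at offsets 2–5.
U+405AD → 4-byte form F1 80 96 AD at offsets 6–9.
U+4E1EE → 4-byte form F1 8E 87 AE at offsets 10–13.
U+F245B → 4-byte form F3 B2 91 9B at offsets 14–17.
Offset 16 falls in char 5's range; it's byte 3 of F3 B2 91 9B = 0x91.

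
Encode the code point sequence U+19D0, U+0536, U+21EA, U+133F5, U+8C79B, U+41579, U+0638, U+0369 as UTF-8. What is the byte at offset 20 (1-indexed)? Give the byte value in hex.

1-indexed offset 20 is 0-indexed offset 19.
U+19D0 → 3-byte form E1 A7 90 at offsets 0–2.
U+0536 → 2-byte form D4 B6 at offsets 3–4.
U+21EA → 3-byte form E2 87 AA at offsets 5–7.
U+133F5 → 4-byte form F0 93 8F B5 at offsets 8–11.
U+8C79B → 4-byte form F2 8C 9E 9B at offsets 12–15.
U+41579 → 4-byte form F1 81 95 B9 at offsets 16–19.
Offset 19 falls in char 6's range; it's byte 4 of F1 81 95 B9 = 0xB9.

0xB9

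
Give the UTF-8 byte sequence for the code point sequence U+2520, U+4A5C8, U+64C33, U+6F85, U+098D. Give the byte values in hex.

E2 94 A0 F1 8A 97 88 F1 A4 B0 B3 E6 BE 85 E0 A6 8D

U+2520: 3-byte form → E2 94 A0.
U+4A5C8: 4-byte form → F1 8A 97 88.
U+64C33: 4-byte form → F1 A4 B0 B3.
U+6F85: 3-byte form → E6 BE 85.
U+098D: 3-byte form → E0 A6 8D.
Concatenated (17 bytes): E2 94 A0 F1 8A 97 88 F1 A4 B0 B3 E6 BE 85 E0 A6 8D.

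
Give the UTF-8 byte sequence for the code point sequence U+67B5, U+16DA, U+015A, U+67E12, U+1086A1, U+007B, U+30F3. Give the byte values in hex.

E6 9E B5 E1 9B 9A C5 9A F1 A7 B8 92 F4 88 9A A1 7B E3 83 B3

U+67B5: 3-byte form → E6 9E B5.
U+16DA: 3-byte form → E1 9B 9A.
U+015A: 2-byte form → C5 9A.
U+67E12: 4-byte form → F1 A7 B8 92.
U+1086A1: 4-byte form → F4 88 9A A1.
U+007B: 1-byte form → 7B.
U+30F3: 3-byte form → E3 83 B3.
Concatenated (20 bytes): E6 9E B5 E1 9B 9A C5 9A F1 A7 B8 92 F4 88 9A A1 7B E3 83 B3.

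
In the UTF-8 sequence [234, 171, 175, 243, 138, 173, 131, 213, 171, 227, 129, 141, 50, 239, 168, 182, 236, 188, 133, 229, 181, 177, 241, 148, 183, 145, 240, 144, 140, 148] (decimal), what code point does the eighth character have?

Offset 0: leading byte 0xEA = 11101010 → 3-byte char #1 = EA AB AF.
Offset 3: leading byte 0xF3 = 11110011 → 4-byte char #2 = F3 8A AD 83.
Offset 7: leading byte 0xD5 = 11010101 → 2-byte char #3 = D5 AB.
Offset 9: leading byte 0xE3 = 11100011 → 3-byte char #4 = E3 81 8D.
Offset 12: leading byte 0x32 = 00110010 → 1-byte char #5 = 32.
Offset 13: leading byte 0xEF = 11101111 → 3-byte char #6 = EF A8 B6.
Offset 16: leading byte 0xEC = 11101100 → 3-byte char #7 = EC BC 85.
Offset 19: leading byte 0xE5 = 11100101 → 3-byte char #8 = E5 B5 B1.
Leading byte 0xE5 = 11100101 matches 1110xxxx → 3-byte sequence.
Byte 1: 0xE5 = 11100101, payload 0101 (4 bits).
Byte 2: 0xB5 = 10110101 (10xxxxxx ✓), payload 110101.
Byte 3: 0xB1 = 10110001 (10xxxxxx ✓), payload 110001.
Concatenate: 0101110101110001 = 0x5D71 (16 bits → U+5D71).

U+5D71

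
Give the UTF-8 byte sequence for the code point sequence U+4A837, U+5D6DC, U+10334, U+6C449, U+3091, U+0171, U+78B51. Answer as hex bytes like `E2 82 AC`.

U+4A837: 4-byte form → F1 8A A0 B7.
U+5D6DC: 4-byte form → F1 9D 9B 9C.
U+10334: 4-byte form → F0 90 8C B4.
U+6C449: 4-byte form → F1 AC 91 89.
U+3091: 3-byte form → E3 82 91.
U+0171: 2-byte form → C5 B1.
U+78B51: 4-byte form → F1 B8 AD 91.
Concatenated (25 bytes): F1 8A A0 B7 F1 9D 9B 9C F0 90 8C B4 F1 AC 91 89 E3 82 91 C5 B1 F1 B8 AD 91.

F1 8A A0 B7 F1 9D 9B 9C F0 90 8C B4 F1 AC 91 89 E3 82 91 C5 B1 F1 B8 AD 91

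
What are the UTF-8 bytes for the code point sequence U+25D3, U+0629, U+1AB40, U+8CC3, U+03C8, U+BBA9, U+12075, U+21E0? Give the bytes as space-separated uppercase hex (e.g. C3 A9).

E2 97 93 D8 A9 F0 9A AD 80 E8 B3 83 CF 88 EB AE A9 F0 92 81 B5 E2 87 A0

U+25D3: 3-byte form → E2 97 93.
U+0629: 2-byte form → D8 A9.
U+1AB40: 4-byte form → F0 9A AD 80.
U+8CC3: 3-byte form → E8 B3 83.
U+03C8: 2-byte form → CF 88.
U+BBA9: 3-byte form → EB AE A9.
U+12075: 4-byte form → F0 92 81 B5.
U+21E0: 3-byte form → E2 87 A0.
Concatenated (24 bytes): E2 97 93 D8 A9 F0 9A AD 80 E8 B3 83 CF 88 EB AE A9 F0 92 81 B5 E2 87 A0.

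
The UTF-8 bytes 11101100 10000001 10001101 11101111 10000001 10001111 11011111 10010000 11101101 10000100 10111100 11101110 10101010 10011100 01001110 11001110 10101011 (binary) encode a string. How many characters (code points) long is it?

Byte at offset 0: 0xEC = 11101100 → 3-byte char (#1). Advance 3.
Byte at offset 3: 0xEF = 11101111 → 3-byte char (#2). Advance 3.
Byte at offset 6: 0xDF = 11011111 → 2-byte char (#3). Advance 2.
Byte at offset 8: 0xED = 11101101 → 3-byte char (#4). Advance 3.
Byte at offset 11: 0xEE = 11101110 → 3-byte char (#5). Advance 3.
Byte at offset 14: 0x4E = 01001110 → 1-byte char (#6). Advance 1.
Byte at offset 15: 0xCE = 11001110 → 2-byte char (#7). Advance 2.
Reached end at offset 17 after 7 code points.

7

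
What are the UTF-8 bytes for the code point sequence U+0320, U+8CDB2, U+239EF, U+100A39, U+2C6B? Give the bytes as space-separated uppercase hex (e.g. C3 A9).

U+0320: 2-byte form → CC A0.
U+8CDB2: 4-byte form → F2 8C B6 B2.
U+239EF: 4-byte form → F0 A3 A7 AF.
U+100A39: 4-byte form → F4 80 A8 B9.
U+2C6B: 3-byte form → E2 B1 AB.
Concatenated (17 bytes): CC A0 F2 8C B6 B2 F0 A3 A7 AF F4 80 A8 B9 E2 B1 AB.

CC A0 F2 8C B6 B2 F0 A3 A7 AF F4 80 A8 B9 E2 B1 AB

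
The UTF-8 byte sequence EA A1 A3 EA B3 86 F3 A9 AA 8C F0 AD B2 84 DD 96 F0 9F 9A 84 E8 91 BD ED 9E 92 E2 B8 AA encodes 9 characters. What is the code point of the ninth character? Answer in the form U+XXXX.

U+2E2A

Offset 0: leading byte 0xEA = 11101010 → 3-byte char #1 = EA A1 A3.
Offset 3: leading byte 0xEA = 11101010 → 3-byte char #2 = EA B3 86.
Offset 6: leading byte 0xF3 = 11110011 → 4-byte char #3 = F3 A9 AA 8C.
Offset 10: leading byte 0xF0 = 11110000 → 4-byte char #4 = F0 AD B2 84.
Offset 14: leading byte 0xDD = 11011101 → 2-byte char #5 = DD 96.
Offset 16: leading byte 0xF0 = 11110000 → 4-byte char #6 = F0 9F 9A 84.
Offset 20: leading byte 0xE8 = 11101000 → 3-byte char #7 = E8 91 BD.
Offset 23: leading byte 0xED = 11101101 → 3-byte char #8 = ED 9E 92.
Offset 26: leading byte 0xE2 = 11100010 → 3-byte char #9 = E2 B8 AA.
Leading byte 0xE2 = 11100010 matches 1110xxxx → 3-byte sequence.
Byte 1: 0xE2 = 11100010, payload 0010 (4 bits).
Byte 2: 0xB8 = 10111000 (10xxxxxx ✓), payload 111000.
Byte 3: 0xAA = 10101010 (10xxxxxx ✓), payload 101010.
Concatenate: 0010111000101010 = 0x2E2A (16 bits → U+2E2A).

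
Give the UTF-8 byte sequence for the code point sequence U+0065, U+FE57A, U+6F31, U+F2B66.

U+0065: 1-byte form → 65.
U+FE57A: 4-byte form → F3 BE 95 BA.
U+6F31: 3-byte form → E6 BC B1.
U+F2B66: 4-byte form → F3 B2 AD A6.
Concatenated (12 bytes): 65 F3 BE 95 BA E6 BC B1 F3 B2 AD A6.

65 F3 BE 95 BA E6 BC B1 F3 B2 AD A6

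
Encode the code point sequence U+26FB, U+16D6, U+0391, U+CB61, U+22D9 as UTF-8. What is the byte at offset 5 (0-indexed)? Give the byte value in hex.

U+26FB → 3-byte form E2 9B BB at offsets 0–2.
U+16D6 → 3-byte form E1 9B 96 at offsets 3–5.
Offset 5 falls in char 2's range; it's byte 3 of E1 9B 96 = 0x96.

0x96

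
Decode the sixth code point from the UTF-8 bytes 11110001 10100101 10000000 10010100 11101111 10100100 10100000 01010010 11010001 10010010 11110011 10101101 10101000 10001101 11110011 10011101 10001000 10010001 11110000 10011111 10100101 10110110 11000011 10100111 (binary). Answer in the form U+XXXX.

Offset 0: leading byte 0xF1 = 11110001 → 4-byte char #1 = F1 A5 80 94.
Offset 4: leading byte 0xEF = 11101111 → 3-byte char #2 = EF A4 A0.
Offset 7: leading byte 0x52 = 01010010 → 1-byte char #3 = 52.
Offset 8: leading byte 0xD1 = 11010001 → 2-byte char #4 = D1 92.
Offset 10: leading byte 0xF3 = 11110011 → 4-byte char #5 = F3 AD A8 8D.
Offset 14: leading byte 0xF3 = 11110011 → 4-byte char #6 = F3 9D 88 91.
Leading byte 0xF3 = 11110011 matches 11110xxx → 4-byte sequence.
Byte 1: 0xF3 = 11110011, payload 011 (3 bits).
Byte 2: 0x9D = 10011101 (10xxxxxx ✓), payload 011101.
Byte 3: 0x88 = 10001000 (10xxxxxx ✓), payload 001000.
Byte 4: 0x91 = 10010001 (10xxxxxx ✓), payload 010001.
Concatenate: 011011101001000010001 = 0xDD211 (21 bits → U+DD211).

U+DD211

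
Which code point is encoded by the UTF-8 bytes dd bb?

U+077B

Leading byte 0xDD = 11011101 matches 110xxxxx → 2-byte sequence.
Byte 1: 0xDD = 11011101, payload 11101 (5 bits).
Byte 2: 0xBB = 10111011 (10xxxxxx ✓), payload 111011.
Concatenate: 11101111011 = 0x77B (11 bits → U+077B).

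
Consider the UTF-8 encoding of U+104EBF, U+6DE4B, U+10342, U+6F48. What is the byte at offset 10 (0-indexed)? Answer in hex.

U+104EBF → 4-byte form F4 84 BA BF at offsets 0–3.
U+6DE4B → 4-byte form F1 AD B9 8B at offsets 4–7.
U+10342 → 4-byte form F0 90 8D 82 at offsets 8–11.
Offset 10 falls in char 3's range; it's byte 3 of F0 90 8D 82 = 0x8D.

0x8D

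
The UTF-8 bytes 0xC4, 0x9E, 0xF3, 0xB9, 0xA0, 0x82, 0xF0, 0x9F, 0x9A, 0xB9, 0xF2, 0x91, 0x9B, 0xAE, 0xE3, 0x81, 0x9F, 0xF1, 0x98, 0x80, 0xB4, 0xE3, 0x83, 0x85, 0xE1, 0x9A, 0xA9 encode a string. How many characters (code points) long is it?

Byte at offset 0: 0xC4 = 11000100 → 2-byte char (#1). Advance 2.
Byte at offset 2: 0xF3 = 11110011 → 4-byte char (#2). Advance 4.
Byte at offset 6: 0xF0 = 11110000 → 4-byte char (#3). Advance 4.
Byte at offset 10: 0xF2 = 11110010 → 4-byte char (#4). Advance 4.
Byte at offset 14: 0xE3 = 11100011 → 3-byte char (#5). Advance 3.
Byte at offset 17: 0xF1 = 11110001 → 4-byte char (#6). Advance 4.
Byte at offset 21: 0xE3 = 11100011 → 3-byte char (#7). Advance 3.
Byte at offset 24: 0xE1 = 11100001 → 3-byte char (#8). Advance 3.
Reached end at offset 27 after 8 code points.

8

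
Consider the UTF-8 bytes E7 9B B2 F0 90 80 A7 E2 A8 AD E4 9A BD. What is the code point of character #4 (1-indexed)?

U+46BD

Offset 0: leading byte 0xE7 = 11100111 → 3-byte char #1 = E7 9B B2.
Offset 3: leading byte 0xF0 = 11110000 → 4-byte char #2 = F0 90 80 A7.
Offset 7: leading byte 0xE2 = 11100010 → 3-byte char #3 = E2 A8 AD.
Offset 10: leading byte 0xE4 = 11100100 → 3-byte char #4 = E4 9A BD.
Leading byte 0xE4 = 11100100 matches 1110xxxx → 3-byte sequence.
Byte 1: 0xE4 = 11100100, payload 0100 (4 bits).
Byte 2: 0x9A = 10011010 (10xxxxxx ✓), payload 011010.
Byte 3: 0xBD = 10111101 (10xxxxxx ✓), payload 111101.
Concatenate: 0100011010111101 = 0x46BD (16 bits → U+46BD).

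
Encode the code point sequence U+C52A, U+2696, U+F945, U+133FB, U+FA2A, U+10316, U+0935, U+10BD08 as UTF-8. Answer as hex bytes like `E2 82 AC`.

U+C52A: 3-byte form → EC 94 AA.
U+2696: 3-byte form → E2 9A 96.
U+F945: 3-byte form → EF A5 85.
U+133FB: 4-byte form → F0 93 8F BB.
U+FA2A: 3-byte form → EF A8 AA.
U+10316: 4-byte form → F0 90 8C 96.
U+0935: 3-byte form → E0 A4 B5.
U+10BD08: 4-byte form → F4 8B B4 88.
Concatenated (27 bytes): EC 94 AA E2 9A 96 EF A5 85 F0 93 8F BB EF A8 AA F0 90 8C 96 E0 A4 B5 F4 8B B4 88.

EC 94 AA E2 9A 96 EF A5 85 F0 93 8F BB EF A8 AA F0 90 8C 96 E0 A4 B5 F4 8B B4 88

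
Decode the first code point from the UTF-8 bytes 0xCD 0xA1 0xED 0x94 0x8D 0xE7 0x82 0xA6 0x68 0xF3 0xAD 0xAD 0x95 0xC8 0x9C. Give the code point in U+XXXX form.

U+0361

Offset 0: leading byte 0xCD = 11001101 → 2-byte char #1 = CD A1.
Leading byte 0xCD = 11001101 matches 110xxxxx → 2-byte sequence.
Byte 1: 0xCD = 11001101, payload 01101 (5 bits).
Byte 2: 0xA1 = 10100001 (10xxxxxx ✓), payload 100001.
Concatenate: 01101100001 = 0x361 (11 bits → U+0361).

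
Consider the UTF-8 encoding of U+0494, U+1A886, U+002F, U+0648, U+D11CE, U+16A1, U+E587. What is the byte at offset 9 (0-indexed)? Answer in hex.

U+0494 → 2-byte form D2 94 at offsets 0–1.
U+1A886 → 4-byte form F0 9A A2 86 at offsets 2–5.
U+002F → 1-byte form 2F at offsets 6–6.
U+0648 → 2-byte form D9 88 at offsets 7–8.
U+D11CE → 4-byte form F3 91 87 8E at offsets 9–12.
Offset 9 falls in char 5's range; it's byte 1 of F3 91 87 8E = 0xF3.

0xF3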